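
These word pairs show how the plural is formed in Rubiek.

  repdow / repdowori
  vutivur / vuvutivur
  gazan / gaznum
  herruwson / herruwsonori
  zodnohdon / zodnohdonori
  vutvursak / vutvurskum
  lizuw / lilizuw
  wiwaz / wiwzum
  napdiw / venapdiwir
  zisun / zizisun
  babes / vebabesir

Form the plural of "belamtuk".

bebelamtuk

herruwson and gazan both end in -n yet inflect differently (herruwsonori, gaznum), so the final letter is not what conditions the rule; the last vowel is.
"belamtuk" has last vowel 'u'. The stems whose last vowel is 'u' (zisun → zizisun, vutivur → vuvutivur, lizuw → lilizuw) repeat the first consonant+vowel as a prefix.
So belamtuk → bebelamtuk.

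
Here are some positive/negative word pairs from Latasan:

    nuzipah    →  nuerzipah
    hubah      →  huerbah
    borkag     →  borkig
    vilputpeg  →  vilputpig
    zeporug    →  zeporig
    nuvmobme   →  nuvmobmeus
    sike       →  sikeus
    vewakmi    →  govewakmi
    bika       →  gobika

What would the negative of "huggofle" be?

huggofleus

nuzipah and borkag both have last vowel 'a' yet inflect differently (nuerzipah, borkig), so the last vowel is not what conditions the rule; the final letter is.
"huggofle" ends in -e. The stems ending in -e (nuvmobme → nuvmobmeus, sike → sikeus) add -us.
The other patterns: stems ending in -h insert -er- after the first vowel; stems ending in -g change the last vowel to 'i'; stems ending in -a or -i add the prefix go-.
So huggofle → huggofleus.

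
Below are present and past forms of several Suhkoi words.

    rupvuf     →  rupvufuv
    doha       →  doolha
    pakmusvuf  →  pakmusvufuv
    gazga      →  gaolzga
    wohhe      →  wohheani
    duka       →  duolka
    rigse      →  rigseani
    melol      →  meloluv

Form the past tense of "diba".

rigse and rupvuf both begin with r- yet inflect differently (rigseani, rupvufuv), so the first letter is not what conditions the rule; the final letter is.
"diba" ends in -a. The stems ending in -a (doha → doolha, duka → duolka, gazga → gaolzga) insert -ol- after the first vowel.
So diba → diolba.

diolba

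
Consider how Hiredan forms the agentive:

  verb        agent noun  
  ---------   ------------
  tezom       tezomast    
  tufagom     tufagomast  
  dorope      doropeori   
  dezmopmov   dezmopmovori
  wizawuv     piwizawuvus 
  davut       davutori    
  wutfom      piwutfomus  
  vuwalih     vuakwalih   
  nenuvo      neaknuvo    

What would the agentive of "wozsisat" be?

piwozsisatus

dezmopmov and wizawuv both end in -v yet inflect differently (dezmopmovori, piwizawuvus), so the final letter is not what conditions the rule; the first letter is.
"wozsisat" begins with w-. The stems beginning with w- (wizawuv → piwizawuvus, wutfom → piwutfomus) add pi- … -us around the stem.
The other patterns: stems beginning with d- add -ori; stems beginning with t- add -ast; stems beginning with n- or v- insert -ak- after the first vowel.
So wozsisat → piwozsisatus.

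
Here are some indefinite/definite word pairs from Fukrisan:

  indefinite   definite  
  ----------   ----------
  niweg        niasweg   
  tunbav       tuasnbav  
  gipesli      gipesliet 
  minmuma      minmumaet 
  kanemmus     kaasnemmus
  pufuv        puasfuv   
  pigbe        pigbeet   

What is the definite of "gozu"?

minmuma and tunbav both have last vowel 'a' yet inflect differently (minmumaet, tuasnbav), so the last vowel is not what conditions the rule; whether the stem ends in a vowel or a consonant is.
"gozu" ends in a vowel. The stems ending in a vowel (pigbe → pigbeet, minmuma → minmumaet, gipesli → gipesliet) add -et.
So gozu → gozuet.

gozuet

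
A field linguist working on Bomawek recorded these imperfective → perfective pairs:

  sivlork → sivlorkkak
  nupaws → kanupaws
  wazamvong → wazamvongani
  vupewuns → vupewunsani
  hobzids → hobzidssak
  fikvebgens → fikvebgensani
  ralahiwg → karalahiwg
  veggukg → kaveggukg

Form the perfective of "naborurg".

veggukg and wazamvong both end in -g yet inflect differently (kaveggukg, wazamvongani), so the final letter is not what conditions the rule; the second-to-last letter is.
"naborurg" has second-to-last letter 'r'. The one such stem in the data (sivlork → sivlorkkak) doubles the final consonant and adds -ak (as does hobzids), so the same rule applies.
So naborurg → naborurggak.

naborurggak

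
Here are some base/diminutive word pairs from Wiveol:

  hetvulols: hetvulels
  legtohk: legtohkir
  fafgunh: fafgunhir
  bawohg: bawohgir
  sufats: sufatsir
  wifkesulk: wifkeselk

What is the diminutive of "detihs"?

wifkesulk and legtohk both end in -k yet inflect differently (wifkeselk, legtohkir), so the final letter is not what conditions the rule; the second-to-last letter is.
"detihs" has second-to-last letter 'h'. The stems whose second-to-last letter is 'h' (legtohk → legtohkir, bawohg → bawohgir) add -ir.
So detihs → detihsir.

detihsir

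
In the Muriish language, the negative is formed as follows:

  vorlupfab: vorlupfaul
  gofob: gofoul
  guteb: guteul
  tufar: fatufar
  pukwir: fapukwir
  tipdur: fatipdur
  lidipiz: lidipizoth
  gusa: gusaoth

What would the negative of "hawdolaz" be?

vorlupfab and tufar both have last vowel 'a' yet inflect differently (vorlupfaul, fatufar), so the last vowel is not what conditions the rule; the final letter is.
"hawdolaz" ends in -z. The one such stem in the data (lidipiz → lidipizoth) adds -oth, so the same rule applies.
So hawdolaz → hawdolazoth.

hawdolazoth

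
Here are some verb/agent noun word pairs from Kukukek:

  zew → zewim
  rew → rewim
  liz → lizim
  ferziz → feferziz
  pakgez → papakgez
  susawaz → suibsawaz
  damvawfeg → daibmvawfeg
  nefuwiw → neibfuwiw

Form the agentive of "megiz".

memegiz

liz and ferziz both end in -z yet inflect differently (lizim, feferziz), so the final letter is not what conditions the rule; the number of vowels is.
"megiz" has 2 vowels. The stems with 2 vowels (ferziz → feferziz, pakgez → papakgez) repeat the first consonant+vowel as a prefix.
The other patterns: stems with 1 vowel add -im; stems with 3 vowels insert -ib- after the first vowel.
So megiz → memegiz.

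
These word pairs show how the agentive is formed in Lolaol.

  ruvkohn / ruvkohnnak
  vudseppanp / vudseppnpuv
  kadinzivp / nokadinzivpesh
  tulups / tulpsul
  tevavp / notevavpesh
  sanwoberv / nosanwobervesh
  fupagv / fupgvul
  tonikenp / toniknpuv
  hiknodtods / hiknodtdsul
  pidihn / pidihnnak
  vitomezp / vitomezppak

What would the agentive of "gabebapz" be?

gabebpzul

vudseppanp and vitomezp both end in -p yet inflect differently (vudseppnpuv, vitomezppak), so the final letter is not what conditions the rule; the second-to-last letter is.
"gabebapz" has second-to-last letter 'p'. The one such stem in the data (tulups → tulpsul) deletes the last vowel and adds -ul (as do fupagv, hiknodtods), so the same rule applies.
So gabebapz → gabebpzul.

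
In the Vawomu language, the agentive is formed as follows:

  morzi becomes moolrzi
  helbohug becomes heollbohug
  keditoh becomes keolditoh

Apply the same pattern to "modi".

Every pair shown (morzi → moolrzi, helbohug → heollbohug, keditoh → keolditoh) follows the same rule: insert -ol- after the first vowel.
So modi → mooldi.

mooldi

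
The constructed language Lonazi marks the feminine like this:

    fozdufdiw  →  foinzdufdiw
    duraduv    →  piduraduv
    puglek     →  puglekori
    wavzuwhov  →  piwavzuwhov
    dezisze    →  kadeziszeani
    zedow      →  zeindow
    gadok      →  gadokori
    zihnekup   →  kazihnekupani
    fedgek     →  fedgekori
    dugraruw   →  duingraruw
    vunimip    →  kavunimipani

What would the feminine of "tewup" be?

"tewup" ends in -p. The stems ending in -p (vunimip → kavunimipani, zihnekup → kazihnekupani) add ka- … -ani around the stem.
The other patterns: stems ending in -w insert -in- after the first vowel; stems ending in -k add -ori; stems ending in -v add the prefix pi-.
So tewup → katewupani.

katewupani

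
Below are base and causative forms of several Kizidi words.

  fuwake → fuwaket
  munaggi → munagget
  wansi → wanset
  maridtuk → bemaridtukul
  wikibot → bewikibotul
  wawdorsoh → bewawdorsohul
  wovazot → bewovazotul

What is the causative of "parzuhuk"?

beparzuhukul

"parzuhuk" ends in a consonant. The stems ending in a consonant (maridtuk → bemaridtukul, wikibot → bewikibotul, wawdorsoh → bewawdorsohul) add be- … -ul around the stem.
The other pattern: stems ending in a vowel drop the final letter and add -et.
So parzuhuk → beparzuhukul.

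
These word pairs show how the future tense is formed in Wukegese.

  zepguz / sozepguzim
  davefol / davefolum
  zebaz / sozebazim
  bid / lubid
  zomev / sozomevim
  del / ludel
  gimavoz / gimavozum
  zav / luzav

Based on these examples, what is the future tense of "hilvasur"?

zav and zomev both end in -v yet inflect differently (luzav, sozomevim), so the final letter is not what conditions the rule; the number of vowels is.
"hilvasur" has 3 vowels. The stems with 3 vowels (davefol → davefolum, gimavoz → gimavozum) add -um.
So hilvasur → hilvasurum.

hilvasurum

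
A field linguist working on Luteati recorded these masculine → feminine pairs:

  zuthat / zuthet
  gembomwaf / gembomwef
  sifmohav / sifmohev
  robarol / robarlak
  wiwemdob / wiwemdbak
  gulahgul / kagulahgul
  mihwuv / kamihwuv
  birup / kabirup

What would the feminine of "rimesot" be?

rimestak

robarol and gulahgul both end in -l yet inflect differently (robarlak, kagulahgul), so the final letter is not what conditions the rule; the last vowel is.
"rimesot" has last vowel 'o'. The stems whose last vowel is 'o' (robarol → robarlak, wiwemdob → wiwemdbak) delete the last vowel and add -ak.
So rimesot → rimestak.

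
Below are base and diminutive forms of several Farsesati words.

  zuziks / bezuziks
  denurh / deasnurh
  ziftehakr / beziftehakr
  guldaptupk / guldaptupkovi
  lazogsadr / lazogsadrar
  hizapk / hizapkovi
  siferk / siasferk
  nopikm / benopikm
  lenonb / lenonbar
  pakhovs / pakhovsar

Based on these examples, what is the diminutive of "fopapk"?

guldaptupk and siferk both end in -k yet inflect differently (guldaptupkovi, siasferk), so the final letter is not what conditions the rule; the second-to-last letter is.
"fopapk" has second-to-last letter 'p'. The stems whose second-to-last letter is 'p' (guldaptupk → guldaptupkovi, hizapk → hizapkovi) add -ovi.
The other patterns: stems whose second-to-last letter is 'k' add the prefix be-; stems whose second-to-last letter is 'r' insert -as- after the first vowel; stems whose second-to-last letter is 'd', 'n' or 'v' add -ar.
So fopapk → fopapkovi.

fopapkovi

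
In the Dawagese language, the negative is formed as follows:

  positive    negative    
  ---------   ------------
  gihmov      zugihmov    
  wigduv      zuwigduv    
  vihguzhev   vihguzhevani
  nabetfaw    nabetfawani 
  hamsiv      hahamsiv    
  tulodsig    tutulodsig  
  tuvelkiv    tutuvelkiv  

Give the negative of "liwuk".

gihmov and vihguzhev both end in -v yet inflect differently (zugihmov, vihguzhevani), so the final letter is not what conditions the rule; the last vowel is.
"liwuk" has last vowel 'u'. The one such stem in the data (wigduv → zuwigduv) adds the prefix zu-, so the same rule applies.
So liwuk → zuliwuk.

zuliwuk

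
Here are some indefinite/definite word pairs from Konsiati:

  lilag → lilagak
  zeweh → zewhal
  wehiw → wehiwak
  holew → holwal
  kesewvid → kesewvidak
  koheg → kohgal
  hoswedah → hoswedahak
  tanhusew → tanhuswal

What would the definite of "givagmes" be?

zeweh and hoswedah both end in -h yet inflect differently (zewhal, hoswedahak), so the final letter is not what conditions the rule; the last vowel is.
"givagmes" has last vowel 'e'. The stems whose last vowel is 'e' (holew → holwal, zeweh → zewhal, koheg → kohgal) delete the last vowel and add -al.
So givagmes → givagmsal.

givagmsal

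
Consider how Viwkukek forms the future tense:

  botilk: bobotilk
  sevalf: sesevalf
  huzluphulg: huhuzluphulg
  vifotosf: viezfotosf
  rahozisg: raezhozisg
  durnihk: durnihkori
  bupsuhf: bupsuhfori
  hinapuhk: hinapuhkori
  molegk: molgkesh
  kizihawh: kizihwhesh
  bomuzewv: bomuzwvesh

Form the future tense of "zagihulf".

zazagihulf

sevalf and vifotosf both end in -f yet inflect differently (sesevalf, viezfotosf), so the final letter is not what conditions the rule; the second-to-last letter is.
"zagihulf" has second-to-last letter 'l'. The stems whose second-to-last letter is 'l' (botilk → bobotilk, sevalf → sesevalf, huzluphulg → huhuzluphulg) repeat the first consonant+vowel as a prefix.
So zagihulf → zazagihulf.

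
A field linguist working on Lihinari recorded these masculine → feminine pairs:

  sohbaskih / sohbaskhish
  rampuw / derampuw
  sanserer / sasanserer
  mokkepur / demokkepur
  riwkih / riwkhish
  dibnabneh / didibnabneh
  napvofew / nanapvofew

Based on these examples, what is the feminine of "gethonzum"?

mokkepur and sanserer both end in -r yet inflect differently (demokkepur, sasanserer), so the final letter is not what conditions the rule; the last vowel is.
"gethonzum" has last vowel 'u'. The stems whose last vowel is 'u' (rampuw → derampuw, mokkepur → demokkepur) add the prefix de-.
The other patterns: stems whose last vowel is 'i' delete the last vowel and add -ish; stems whose last vowel is 'e' repeat the first consonant+vowel as a prefix.
So gethonzum → degethonzum.

degethonzum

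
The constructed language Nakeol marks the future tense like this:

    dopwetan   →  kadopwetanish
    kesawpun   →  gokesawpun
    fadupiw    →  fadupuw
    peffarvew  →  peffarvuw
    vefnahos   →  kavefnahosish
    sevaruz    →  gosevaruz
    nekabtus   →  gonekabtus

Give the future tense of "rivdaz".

"rivdaz" has last vowel 'a'. The one such stem in the data (dopwetan → kadopwetanish) adds ka- … -ish around the stem, so the same rule applies.
So rivdaz → karivdazish.

karivdazish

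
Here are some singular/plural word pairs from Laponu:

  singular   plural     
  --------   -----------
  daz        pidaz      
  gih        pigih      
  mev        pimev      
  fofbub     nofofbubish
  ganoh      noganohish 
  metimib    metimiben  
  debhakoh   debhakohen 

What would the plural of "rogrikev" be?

gih and ganoh both end in -h yet inflect differently (pigih, noganohish), so the final letter is not what conditions the rule; the number of vowels is.
"rogrikev" has 3 vowels. The stems with 3 vowels (metimib → metimiben, debhakoh → debhakohen) add -en.
The other patterns: stems with 1 vowel add the prefix pi-; stems with 2 vowels add no- … -ish around the stem.
So rogrikev → rogrikeven.

rogrikeven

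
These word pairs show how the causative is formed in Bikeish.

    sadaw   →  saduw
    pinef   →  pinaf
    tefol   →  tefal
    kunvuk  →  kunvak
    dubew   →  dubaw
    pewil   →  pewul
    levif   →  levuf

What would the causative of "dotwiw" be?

dotwuw

sadaw and dubew both end in -w yet inflect differently (saduw, dubaw), so the final letter is not what conditions the rule; the last vowel is.
"dotwiw" has last vowel 'i'. The stems whose last vowel is 'i' (levif → levuf, pewil → pewul) change the last vowel to 'u'.
So dotwiw → dotwuw.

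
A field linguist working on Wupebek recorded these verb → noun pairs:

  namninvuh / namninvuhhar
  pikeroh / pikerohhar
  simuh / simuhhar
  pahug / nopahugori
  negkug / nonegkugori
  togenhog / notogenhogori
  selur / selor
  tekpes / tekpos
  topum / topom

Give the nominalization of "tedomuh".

tedomuhhar

namninvuh and pahug both have last vowel 'u' yet inflect differently (namninvuhhar, nopahugori), so the last vowel is not what conditions the rule; the final letter is.
"tedomuh" ends in -h. The stems ending in -h (namninvuh → namninvuhhar, pikeroh → pikerohhar, simuh → simuhhar) double the final consonant and add -ar.
The other patterns: stems ending in -g add no- … -ori around the stem; stems ending in -m, -r or -s change the last vowel to 'o'.
So tedomuh → tedomuhhar.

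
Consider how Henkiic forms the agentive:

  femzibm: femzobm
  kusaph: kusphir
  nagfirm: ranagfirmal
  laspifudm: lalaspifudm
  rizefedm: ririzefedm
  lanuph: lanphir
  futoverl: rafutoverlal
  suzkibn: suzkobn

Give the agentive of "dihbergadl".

nagfirm and laspifudm both end in -m yet inflect differently (ranagfirmal, lalaspifudm), so the final letter is not what conditions the rule; the second-to-last letter is.
"dihbergadl" has second-to-last letter 'd'. The stems whose second-to-last letter is 'd' (laspifudm → lalaspifudm, rizefedm → ririzefedm) repeat the first consonant+vowel as a prefix.
The other patterns: stems whose second-to-last letter is 'r' add ra- … -al around the stem; stems whose second-to-last letter is 'b' change the last vowel to 'o'; stems whose second-to-last letter is 'p' delete the last vowel and add -ir.
So dihbergadl → didihbergadl.

didihbergadl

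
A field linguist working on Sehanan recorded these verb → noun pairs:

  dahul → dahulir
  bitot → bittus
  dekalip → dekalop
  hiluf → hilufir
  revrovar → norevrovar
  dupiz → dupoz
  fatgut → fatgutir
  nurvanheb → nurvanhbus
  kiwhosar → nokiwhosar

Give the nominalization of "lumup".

bitot and fatgut both end in -t yet inflect differently (bittus, fatgutir), so the final letter is not what conditions the rule; the last vowel is.
"lumup" has last vowel 'u'. The stems whose last vowel is 'u' (dahul → dahulir, hiluf → hilufir, fatgut → fatgutir) add -ir.
The other patterns: stems whose last vowel is 'a' add the prefix no-; stems whose last vowel is 'e' or 'o' delete the last vowel and add -us; stems whose last vowel is 'i' change the last vowel to 'o'.
So lumup → lumupir.

lumupir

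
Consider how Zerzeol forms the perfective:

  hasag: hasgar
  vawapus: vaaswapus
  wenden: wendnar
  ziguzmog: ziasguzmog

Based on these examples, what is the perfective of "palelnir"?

paaslelnir

ziguzmog and hasag both end in -g yet inflect differently (ziasguzmog, hasgar), so the final letter is not what conditions the rule; the number of vowels is.
"palelnir" has 3 vowels. The stems with 3 vowels (vawapus → vaaswapus, ziguzmog → ziasguzmog) insert -as- after the first vowel.
So palelnir → paaslelnir.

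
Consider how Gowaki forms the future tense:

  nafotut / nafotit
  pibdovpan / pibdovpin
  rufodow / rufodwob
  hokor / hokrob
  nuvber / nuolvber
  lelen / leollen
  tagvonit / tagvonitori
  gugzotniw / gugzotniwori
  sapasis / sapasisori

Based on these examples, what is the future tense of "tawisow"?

tawiswob

hokor and nuvber both end in -r yet inflect differently (hokrob, nuolvber), so the final letter is not what conditions the rule; the last vowel is.
"tawisow" has last vowel 'o'. The stems whose last vowel is 'o' (rufodow → rufodwob, hokor → hokrob) delete the last vowel and add -ob.
So tawisow → tawiswob.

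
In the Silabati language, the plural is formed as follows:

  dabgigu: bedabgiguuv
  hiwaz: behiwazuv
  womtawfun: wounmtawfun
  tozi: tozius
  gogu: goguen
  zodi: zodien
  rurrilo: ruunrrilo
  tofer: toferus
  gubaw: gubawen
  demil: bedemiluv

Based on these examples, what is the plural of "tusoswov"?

tozi and zodi both end in -i yet inflect differently (tozius, zodien), so the final letter is not what conditions the rule; the first letter is.
"tusoswov" begins with t-. The stems beginning with t- (tofer → toferus, tozi → tozius) add -us.
The other patterns: stems beginning with r- or w- insert -un- after the first vowel; stems beginning with g- or z- add -en; stems beginning with d- or h- add be- … -uv around the stem.
So tusoswov → tusoswovus.

tusoswovus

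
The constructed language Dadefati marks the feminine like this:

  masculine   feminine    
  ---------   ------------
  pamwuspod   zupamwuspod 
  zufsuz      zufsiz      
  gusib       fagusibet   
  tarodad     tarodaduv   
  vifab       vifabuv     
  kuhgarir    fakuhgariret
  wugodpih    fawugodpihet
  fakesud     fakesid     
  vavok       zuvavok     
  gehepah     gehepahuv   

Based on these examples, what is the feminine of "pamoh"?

pamwuspod and fakesud both end in -d yet inflect differently (zupamwuspod, fakesid), so the final letter is not what conditions the rule; the last vowel is.
"pamoh" has last vowel 'o'. The stems whose last vowel is 'o' (vavok → zuvavok, pamwuspod → zupamwuspod) add the prefix zu-.
The other patterns: stems whose last vowel is 'u' change the last vowel to 'i'; stems whose last vowel is 'a' add -uv; stems whose last vowel is 'i' add fa- … -et around the stem.
So pamoh → zupamoh.

zupamoh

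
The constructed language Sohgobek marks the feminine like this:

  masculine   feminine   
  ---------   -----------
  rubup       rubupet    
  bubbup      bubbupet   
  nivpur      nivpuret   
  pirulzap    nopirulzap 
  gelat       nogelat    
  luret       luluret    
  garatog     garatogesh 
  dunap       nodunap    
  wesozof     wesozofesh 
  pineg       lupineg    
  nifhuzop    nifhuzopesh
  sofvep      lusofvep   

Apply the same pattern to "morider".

pirulzap and rubup both end in -p yet inflect differently (nopirulzap, rubupet), so the final letter is not what conditions the rule; the last vowel is.
"morider" has last vowel 'e'. The stems whose last vowel is 'e' (sofvep → lusofvep, luret → luluret, pineg → lupineg) add the prefix lu-.
The other patterns: stems whose last vowel is 'a' add the prefix no-; stems whose last vowel is 'u' add -et; stems whose last vowel is 'o' add -esh.
So morider → lumorider.

lumorider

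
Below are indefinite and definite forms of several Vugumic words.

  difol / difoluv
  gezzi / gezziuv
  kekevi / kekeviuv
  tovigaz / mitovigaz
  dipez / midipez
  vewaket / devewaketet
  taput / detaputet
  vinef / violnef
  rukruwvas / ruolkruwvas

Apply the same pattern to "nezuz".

minezuz

dipez and vewaket both have last vowel 'e' yet inflect differently (midipez, devewaketet), so the last vowel is not what conditions the rule; the final letter is.
"nezuz" ends in -z. The stems ending in -z (tovigaz → mitovigaz, dipez → midipez) add the prefix mi-.
So nezuz → minezuz.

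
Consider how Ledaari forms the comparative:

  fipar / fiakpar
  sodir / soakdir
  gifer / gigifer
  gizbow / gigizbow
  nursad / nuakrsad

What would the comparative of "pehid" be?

peakhid

sodir and gifer both end in -r yet inflect differently (soakdir, gigifer), so the final letter is not what conditions the rule; the last vowel is.
"pehid" has last vowel 'i'. The one such stem in the data (sodir → soakdir) inserts -ak- after the first vowel (as do nursad, fipar), so the same rule applies.
So pehid → peakhid.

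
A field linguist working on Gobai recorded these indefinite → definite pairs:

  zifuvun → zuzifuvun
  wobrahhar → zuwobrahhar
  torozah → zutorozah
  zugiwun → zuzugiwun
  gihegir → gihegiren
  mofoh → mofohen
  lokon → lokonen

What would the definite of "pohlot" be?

wobrahhar and gihegir both end in -r yet inflect differently (zuwobrahhar, gihegiren), so the final letter is not what conditions the rule; the last vowel is.
"pohlot" has last vowel 'o'. The stems whose last vowel is 'o' (mofoh → mofohen, lokon → lokonen) add -en.
So pohlot → pohloten.

pohloten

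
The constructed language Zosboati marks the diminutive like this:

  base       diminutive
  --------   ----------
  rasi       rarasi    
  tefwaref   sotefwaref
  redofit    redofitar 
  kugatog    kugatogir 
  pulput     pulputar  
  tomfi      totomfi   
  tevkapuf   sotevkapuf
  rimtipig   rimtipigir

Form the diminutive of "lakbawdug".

lakbawdugir

"lakbawdug" ends in -g. The stems ending in -g (kugatog → kugatogir, rimtipig → rimtipigir) add -ir.
So lakbawdug → lakbawdugir.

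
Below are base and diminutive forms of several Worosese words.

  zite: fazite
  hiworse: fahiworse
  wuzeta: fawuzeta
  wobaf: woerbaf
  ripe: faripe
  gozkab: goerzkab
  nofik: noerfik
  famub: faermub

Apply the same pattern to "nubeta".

fanubeta

"nubeta" ends in a vowel. The stems ending in a vowel (ripe → faripe, hiworse → fahiworse, zite → fazite) add the prefix fa-.
So nubeta → fanubeta.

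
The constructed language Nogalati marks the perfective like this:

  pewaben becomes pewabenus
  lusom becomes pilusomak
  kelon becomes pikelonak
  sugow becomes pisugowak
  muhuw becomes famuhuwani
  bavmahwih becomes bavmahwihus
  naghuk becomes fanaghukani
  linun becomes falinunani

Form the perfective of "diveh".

sugow and muhuw both end in -w yet inflect differently (pisugowak, famuhuwani), so the final letter is not what conditions the rule; the last vowel is.
"diveh" has last vowel 'e'. The one such stem in the data (pewaben → pewabenus) adds -us, so the same rule applies.
The other patterns: stems whose last vowel is 'o' add pi- … -ak around the stem; stems whose last vowel is 'u' add fa- … -ani around the stem.
So diveh → divehus.

divehus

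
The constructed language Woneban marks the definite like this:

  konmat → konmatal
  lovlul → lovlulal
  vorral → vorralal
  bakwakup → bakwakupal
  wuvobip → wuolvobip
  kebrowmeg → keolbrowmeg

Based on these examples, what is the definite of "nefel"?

bakwakup and wuvobip both end in -p yet inflect differently (bakwakupal, wuolvobip), so the final letter is not what conditions the rule; the last vowel is.
"nefel" has last vowel 'e'. The one such stem in the data (kebrowmeg → keolbrowmeg) inserts -ol- after the first vowel (as does wuvobip), so the same rule applies.
The other pattern: stems whose last vowel is 'a' or 'u' add -al.
So nefel → neolfel.

neolfel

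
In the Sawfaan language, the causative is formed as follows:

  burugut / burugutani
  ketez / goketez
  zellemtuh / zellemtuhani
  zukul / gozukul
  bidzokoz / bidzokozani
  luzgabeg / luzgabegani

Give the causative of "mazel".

"mazel" has 2 vowels. The stems with 2 vowels (ketez → goketez, zukul → gozukul) add the prefix go-.
The other pattern: stems with 3 vowels add -ani.
So mazel → gomazel.

gomazel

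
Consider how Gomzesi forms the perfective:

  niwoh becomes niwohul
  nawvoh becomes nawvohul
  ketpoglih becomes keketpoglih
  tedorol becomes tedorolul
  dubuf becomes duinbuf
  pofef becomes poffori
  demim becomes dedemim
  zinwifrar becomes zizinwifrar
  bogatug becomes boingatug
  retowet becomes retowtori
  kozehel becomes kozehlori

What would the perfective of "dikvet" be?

dikvtori

dubuf and pofef both end in -f yet inflect differently (duinbuf, poffori), so the final letter is not what conditions the rule; the last vowel is.
"dikvet" has last vowel 'e'. The stems whose last vowel is 'e' (retowet → retowtori, pofef → poffori, kozehel → kozehlori) delete the last vowel and add -ori.
So dikvet → dikvtori.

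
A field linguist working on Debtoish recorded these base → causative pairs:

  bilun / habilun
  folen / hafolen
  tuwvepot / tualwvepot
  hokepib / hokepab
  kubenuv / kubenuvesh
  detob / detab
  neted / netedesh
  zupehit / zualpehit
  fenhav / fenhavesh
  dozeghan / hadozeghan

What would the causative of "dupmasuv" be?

zupehit and hokepib both have last vowel 'i' yet inflect differently (zualpehit, hokepab), so the last vowel is not what conditions the rule; the final letter is.
"dupmasuv" ends in -v. The stems ending in -v (kubenuv → kubenuvesh, fenhav → fenhavesh) add -esh.
So dupmasuv → dupmasuvesh.

dupmasuvesh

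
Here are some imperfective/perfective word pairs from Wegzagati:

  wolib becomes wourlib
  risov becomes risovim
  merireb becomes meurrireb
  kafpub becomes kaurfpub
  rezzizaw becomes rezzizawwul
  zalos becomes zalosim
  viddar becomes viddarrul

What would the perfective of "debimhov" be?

risov and rezzizaw both begin with r- yet inflect differently (risovim, rezzizawwul), so the first letter is not what conditions the rule; the final letter is.
"debimhov" ends in -v. The one such stem in the data (risov → risovim) adds -im, so the same rule applies.
So debimhov → debimhovim.

debimhovim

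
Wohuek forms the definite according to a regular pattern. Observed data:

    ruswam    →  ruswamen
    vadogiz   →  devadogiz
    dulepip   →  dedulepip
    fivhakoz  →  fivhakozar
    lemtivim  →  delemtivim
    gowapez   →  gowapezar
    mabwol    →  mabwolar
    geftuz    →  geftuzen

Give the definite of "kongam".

gowapez and vadogiz both end in -z yet inflect differently (gowapezar, devadogiz), so the final letter is not what conditions the rule; the last vowel is.
"kongam" has last vowel 'a'. The one such stem in the data (ruswam → ruswamen) adds -en, so the same rule applies.
So kongam → kongamen.

kongamen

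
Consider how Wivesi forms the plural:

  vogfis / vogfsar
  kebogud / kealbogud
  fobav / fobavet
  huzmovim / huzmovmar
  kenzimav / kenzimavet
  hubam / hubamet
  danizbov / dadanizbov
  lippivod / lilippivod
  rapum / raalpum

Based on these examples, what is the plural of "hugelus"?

hualgelus

huzmovim and rapum both end in -m yet inflect differently (huzmovmar, raalpum), so the final letter is not what conditions the rule; the last vowel is.
"hugelus" has last vowel 'u'. The stems whose last vowel is 'u' (rapum → raalpum, kebogud → kealbogud) insert -al- after the first vowel.
So hugelus → hualgelus.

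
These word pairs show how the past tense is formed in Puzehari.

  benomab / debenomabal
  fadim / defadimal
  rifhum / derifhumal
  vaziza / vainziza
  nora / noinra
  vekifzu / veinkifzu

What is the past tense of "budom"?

debudomal

vaziza and benomab both have last vowel 'a' yet inflect differently (vainziza, debenomabal), so the last vowel is not what conditions the rule; whether the stem ends in a vowel or a consonant is.
"budom" ends in a consonant. The stems ending in a consonant (benomab → debenomabal, rifhum → derifhumal, fadim → defadimal) add de- … -al around the stem.
The other pattern: stems ending in a vowel insert -in- after the first vowel.
So budom → debudomal.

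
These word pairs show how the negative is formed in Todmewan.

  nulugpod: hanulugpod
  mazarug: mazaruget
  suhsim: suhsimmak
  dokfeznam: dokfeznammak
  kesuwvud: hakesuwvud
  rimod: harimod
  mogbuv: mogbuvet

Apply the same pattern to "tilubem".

"tilubem" ends in -m. The stems ending in -m (suhsim → suhsimmak, dokfeznam → dokfeznammak) double the final consonant and add -ak.
The other patterns: stems ending in -d add the prefix ha-; stems ending in -g or -v add -et.
So tilubem → tilubemmak.

tilubemmak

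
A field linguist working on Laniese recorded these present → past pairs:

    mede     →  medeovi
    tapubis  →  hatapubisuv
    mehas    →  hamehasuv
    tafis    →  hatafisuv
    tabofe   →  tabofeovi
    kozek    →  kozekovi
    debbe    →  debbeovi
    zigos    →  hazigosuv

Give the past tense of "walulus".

"walulus" ends in -s. The stems ending in -s (mehas → hamehasuv, tapubis → hatapubisuv, zigos → hazigosuv) add ha- … -uv around the stem.
The other pattern: stems ending in -e or -k add -ovi.
So walulus → hawalulusuv.

hawalulusuv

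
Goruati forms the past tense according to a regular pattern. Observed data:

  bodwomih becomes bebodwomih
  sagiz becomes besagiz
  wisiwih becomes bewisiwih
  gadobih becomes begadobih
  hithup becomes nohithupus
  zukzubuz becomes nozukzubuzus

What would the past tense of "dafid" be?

sagiz and zukzubuz both end in -z yet inflect differently (besagiz, nozukzubuzus), so the final letter is not what conditions the rule; the last vowel is.
"dafid" has last vowel 'i'. The stems whose last vowel is 'i' (bodwomih → bebodwomih, sagiz → besagiz, wisiwih → bewisiwih) add the prefix be-.
The other pattern: stems whose last vowel is 'u' add no- … -us around the stem.
So dafid → bedafid.

bedafid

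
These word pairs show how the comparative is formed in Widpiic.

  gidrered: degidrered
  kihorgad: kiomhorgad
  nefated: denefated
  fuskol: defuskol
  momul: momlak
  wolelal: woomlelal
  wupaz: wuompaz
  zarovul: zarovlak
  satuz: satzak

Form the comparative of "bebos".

debebos

"bebos" has last vowel 'o'. The one such stem in the data (fuskol → defuskol) adds the prefix de-, so the same rule applies.
The other patterns: stems whose last vowel is 'u' delete the last vowel and add -ak; stems whose last vowel is 'a' insert -om- after the first vowel.
So bebos → debebos.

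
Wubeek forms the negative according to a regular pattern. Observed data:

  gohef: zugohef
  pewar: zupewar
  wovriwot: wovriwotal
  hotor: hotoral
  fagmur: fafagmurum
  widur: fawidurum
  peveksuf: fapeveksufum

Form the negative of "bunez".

zubunez

pewar and hotor both end in -r yet inflect differently (zupewar, hotoral), so the final letter is not what conditions the rule; the last vowel is.
"bunez" has last vowel 'e'. The one such stem in the data (gohef → zugohef) adds the prefix zu-, so the same rule applies.
The other patterns: stems whose last vowel is 'o' add -al; stems whose last vowel is 'u' add fa- … -um around the stem.
So bunez → zubunez.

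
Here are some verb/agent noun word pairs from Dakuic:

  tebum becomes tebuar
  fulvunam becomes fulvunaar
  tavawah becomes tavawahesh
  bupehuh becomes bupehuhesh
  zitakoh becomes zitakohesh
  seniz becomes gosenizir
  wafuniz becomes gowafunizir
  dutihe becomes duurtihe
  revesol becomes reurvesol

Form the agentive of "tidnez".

gotidnezir

fulvunam and tavawah both have last vowel 'a' yet inflect differently (fulvunaar, tavawahesh), so the last vowel is not what conditions the rule; the final letter is.
"tidnez" ends in -z. The stems ending in -z (seniz → gosenizir, wafuniz → gowafunizir) add go- … -ir around the stem.
The other patterns: stems ending in -m drop the final letter and add -ar; stems ending in -h add -esh; stems ending in -e or -l insert -ur- after the first vowel.
So tidnez → gotidnezir.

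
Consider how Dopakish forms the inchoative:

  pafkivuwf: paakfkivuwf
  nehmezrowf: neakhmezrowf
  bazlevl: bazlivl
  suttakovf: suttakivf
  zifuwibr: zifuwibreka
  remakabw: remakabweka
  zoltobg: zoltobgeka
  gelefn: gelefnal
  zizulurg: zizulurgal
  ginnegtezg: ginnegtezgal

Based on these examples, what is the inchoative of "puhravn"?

"puhravn" has second-to-last letter 'v'. The stems whose second-to-last letter is 'v' (bazlevl → bazlivl, suttakovf → suttakivf) change the last vowel to 'i'.
The other patterns: stems whose second-to-last letter is 'w' insert -ak- after the first vowel; stems whose second-to-last letter is 'b' add -eka; stems whose second-to-last letter is 'f', 'r' or 'z' add -al.
So puhravn → puhrivn.

puhrivn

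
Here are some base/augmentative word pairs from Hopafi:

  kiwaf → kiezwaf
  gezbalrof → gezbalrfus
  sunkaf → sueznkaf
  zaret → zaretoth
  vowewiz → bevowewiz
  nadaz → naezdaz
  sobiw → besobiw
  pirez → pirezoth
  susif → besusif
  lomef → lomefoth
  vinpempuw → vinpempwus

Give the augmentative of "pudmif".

bepudmif

"pudmif" has last vowel 'i'. The stems whose last vowel is 'i' (sobiw → besobiw, vowewiz → bevowewiz, susif → besusif) add the prefix be-.
So pudmif → bepudmif.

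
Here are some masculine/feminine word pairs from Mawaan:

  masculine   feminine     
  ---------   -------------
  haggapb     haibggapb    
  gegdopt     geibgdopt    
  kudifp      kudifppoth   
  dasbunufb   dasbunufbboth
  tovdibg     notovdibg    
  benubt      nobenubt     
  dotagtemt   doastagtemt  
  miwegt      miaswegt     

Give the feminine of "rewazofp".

rewazofppoth

"rewazofp" has second-to-last letter 'f'. The stems whose second-to-last letter is 'f' (kudifp → kudifppoth, dasbunufb → dasbunufbboth) double the final consonant and add -oth.
So rewazofp → rewazofppoth.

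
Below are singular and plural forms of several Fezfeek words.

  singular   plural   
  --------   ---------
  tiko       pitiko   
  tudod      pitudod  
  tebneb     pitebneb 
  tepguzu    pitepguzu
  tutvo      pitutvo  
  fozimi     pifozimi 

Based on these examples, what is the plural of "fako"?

Every pair shown (tiko → pitiko, tudod → pitudod, tebneb → pitebneb, …) follows the same rule: add the prefix pi-.
So fako → pifako.

pifako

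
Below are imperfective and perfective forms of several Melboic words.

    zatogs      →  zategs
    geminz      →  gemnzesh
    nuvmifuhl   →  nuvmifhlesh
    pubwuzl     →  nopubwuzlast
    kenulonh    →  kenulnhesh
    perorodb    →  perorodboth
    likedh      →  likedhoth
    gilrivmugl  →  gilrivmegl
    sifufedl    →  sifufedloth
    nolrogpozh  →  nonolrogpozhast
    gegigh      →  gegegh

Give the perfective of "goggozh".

likedh and gegigh both end in -h yet inflect differently (likedhoth, gegegh), so the final letter is not what conditions the rule; the second-to-last letter is.
"goggozh" has second-to-last letter 'z'. The stems whose second-to-last letter is 'z' (pubwuzl → nopubwuzlast, nolrogpozh → nonolrogpozhast) add no- … -ast around the stem.
The other patterns: stems whose second-to-last letter is 'd' add -oth; stems whose second-to-last letter is 'g' change the last vowel to 'e'; stems whose second-to-last letter is 'h' or 'n' delete the last vowel and add -esh.
So goggozh → nogoggozhast.

nogoggozhast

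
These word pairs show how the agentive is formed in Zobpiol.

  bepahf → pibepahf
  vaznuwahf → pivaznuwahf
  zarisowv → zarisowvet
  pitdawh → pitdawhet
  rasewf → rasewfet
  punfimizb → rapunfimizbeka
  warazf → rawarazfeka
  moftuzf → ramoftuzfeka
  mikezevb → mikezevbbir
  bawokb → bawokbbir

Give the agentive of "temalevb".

bepahf and rasewf both end in -f yet inflect differently (pibepahf, rasewfet), so the final letter is not what conditions the rule; the second-to-last letter is.
"temalevb" has second-to-last letter 'v'. The one such stem in the data (mikezevb → mikezevbbir) doubles the final consonant and adds -ir (as does bawokb), so the same rule applies.
The other patterns: stems whose second-to-last letter is 'h' add the prefix pi-; stems whose second-to-last letter is 'w' add -et; stems whose second-to-last letter is 'z' add ra- … -eka around the stem.
So temalevb → temalevbbir.

temalevbbir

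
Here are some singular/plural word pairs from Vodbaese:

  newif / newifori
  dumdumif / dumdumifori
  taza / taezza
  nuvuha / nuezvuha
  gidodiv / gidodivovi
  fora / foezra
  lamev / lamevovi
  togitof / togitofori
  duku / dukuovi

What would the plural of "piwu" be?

piwuovi

dumdumif and gidodiv both have last vowel 'i' yet inflect differently (dumdumifori, gidodivovi), so the last vowel is not what conditions the rule; the final letter is.
"piwu" ends in -u. The one such stem in the data (duku → dukuovi) adds -ovi, so the same rule applies.
So piwu → piwuovi.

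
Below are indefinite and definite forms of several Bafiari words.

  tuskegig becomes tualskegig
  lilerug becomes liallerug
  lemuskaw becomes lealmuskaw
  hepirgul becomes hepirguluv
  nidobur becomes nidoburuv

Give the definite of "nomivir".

lilerug and hepirgul both have last vowel 'u' yet inflect differently (liallerug, hepirguluv), so the last vowel is not what conditions the rule; the final letter is.
"nomivir" ends in -r. The one such stem in the data (nidobur → nidoburuv) adds -uv, so the same rule applies.
The other pattern: stems ending in -g or -w insert -al- after the first vowel.
So nomivir → nomiviruv.

nomiviruv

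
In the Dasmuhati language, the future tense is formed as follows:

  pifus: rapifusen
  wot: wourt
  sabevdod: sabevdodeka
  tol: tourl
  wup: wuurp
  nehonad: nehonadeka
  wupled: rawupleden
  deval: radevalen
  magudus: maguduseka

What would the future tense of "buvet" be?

tol and deval both end in -l yet inflect differently (tourl, radevalen), so the final letter is not what conditions the rule; the number of vowels is.
"buvet" has 2 vowels. The stems with 2 vowels (wupled → rawupleden, pifus → rapifusen, deval → radevalen) add ra- … -en around the stem.
The other patterns: stems with 1 vowel insert -ur- after the first vowel; stems with 3 vowels add -eka.
So buvet → rabuveten.

rabuveten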